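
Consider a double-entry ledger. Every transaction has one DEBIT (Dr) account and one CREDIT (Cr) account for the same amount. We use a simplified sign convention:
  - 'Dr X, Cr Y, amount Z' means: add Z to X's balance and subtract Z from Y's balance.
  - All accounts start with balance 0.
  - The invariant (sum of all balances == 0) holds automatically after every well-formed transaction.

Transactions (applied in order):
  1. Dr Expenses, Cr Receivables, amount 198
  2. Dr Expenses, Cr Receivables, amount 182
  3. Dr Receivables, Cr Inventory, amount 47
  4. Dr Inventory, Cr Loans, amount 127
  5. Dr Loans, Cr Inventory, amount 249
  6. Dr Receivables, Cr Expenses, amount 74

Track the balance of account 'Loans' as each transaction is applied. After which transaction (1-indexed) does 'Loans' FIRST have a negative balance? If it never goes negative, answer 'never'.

Answer: 4

Derivation:
After txn 1: Loans=0
After txn 2: Loans=0
After txn 3: Loans=0
After txn 4: Loans=-127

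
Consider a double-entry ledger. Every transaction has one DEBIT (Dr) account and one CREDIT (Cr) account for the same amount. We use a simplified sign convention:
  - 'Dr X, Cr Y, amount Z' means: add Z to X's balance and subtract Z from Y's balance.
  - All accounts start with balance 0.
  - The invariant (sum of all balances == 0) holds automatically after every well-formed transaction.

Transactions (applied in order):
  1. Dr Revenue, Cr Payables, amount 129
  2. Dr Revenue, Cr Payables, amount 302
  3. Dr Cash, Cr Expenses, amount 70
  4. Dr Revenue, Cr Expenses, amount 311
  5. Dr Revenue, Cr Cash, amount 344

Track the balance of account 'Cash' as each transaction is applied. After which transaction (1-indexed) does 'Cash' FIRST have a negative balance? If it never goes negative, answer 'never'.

Answer: 5

Derivation:
After txn 1: Cash=0
After txn 2: Cash=0
After txn 3: Cash=70
After txn 4: Cash=70
After txn 5: Cash=-274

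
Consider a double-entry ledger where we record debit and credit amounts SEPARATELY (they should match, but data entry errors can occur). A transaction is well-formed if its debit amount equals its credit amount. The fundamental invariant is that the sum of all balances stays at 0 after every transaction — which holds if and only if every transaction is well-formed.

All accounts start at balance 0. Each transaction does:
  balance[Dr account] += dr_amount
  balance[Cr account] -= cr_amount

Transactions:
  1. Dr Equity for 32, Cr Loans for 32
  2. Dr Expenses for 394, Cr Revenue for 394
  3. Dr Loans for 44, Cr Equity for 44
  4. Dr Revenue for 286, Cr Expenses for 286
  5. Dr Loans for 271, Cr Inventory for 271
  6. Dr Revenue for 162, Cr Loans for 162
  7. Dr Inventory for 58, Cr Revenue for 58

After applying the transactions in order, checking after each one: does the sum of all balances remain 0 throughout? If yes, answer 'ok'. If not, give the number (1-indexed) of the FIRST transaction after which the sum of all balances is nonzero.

Answer: ok

Derivation:
After txn 1: dr=32 cr=32 sum_balances=0
After txn 2: dr=394 cr=394 sum_balances=0
After txn 3: dr=44 cr=44 sum_balances=0
After txn 4: dr=286 cr=286 sum_balances=0
After txn 5: dr=271 cr=271 sum_balances=0
After txn 6: dr=162 cr=162 sum_balances=0
After txn 7: dr=58 cr=58 sum_balances=0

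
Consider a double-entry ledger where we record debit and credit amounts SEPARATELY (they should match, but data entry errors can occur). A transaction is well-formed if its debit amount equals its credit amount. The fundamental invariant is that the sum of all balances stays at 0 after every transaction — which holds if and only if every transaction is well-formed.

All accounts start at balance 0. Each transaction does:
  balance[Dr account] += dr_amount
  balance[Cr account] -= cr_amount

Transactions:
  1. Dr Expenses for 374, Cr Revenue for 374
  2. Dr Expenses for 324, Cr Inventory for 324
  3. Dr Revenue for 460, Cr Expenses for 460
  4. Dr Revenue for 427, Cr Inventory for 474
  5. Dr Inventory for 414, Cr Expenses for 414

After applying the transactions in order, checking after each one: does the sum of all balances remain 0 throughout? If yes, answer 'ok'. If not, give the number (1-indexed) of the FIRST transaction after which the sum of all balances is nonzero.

After txn 1: dr=374 cr=374 sum_balances=0
After txn 2: dr=324 cr=324 sum_balances=0
After txn 3: dr=460 cr=460 sum_balances=0
After txn 4: dr=427 cr=474 sum_balances=-47
After txn 5: dr=414 cr=414 sum_balances=-47

Answer: 4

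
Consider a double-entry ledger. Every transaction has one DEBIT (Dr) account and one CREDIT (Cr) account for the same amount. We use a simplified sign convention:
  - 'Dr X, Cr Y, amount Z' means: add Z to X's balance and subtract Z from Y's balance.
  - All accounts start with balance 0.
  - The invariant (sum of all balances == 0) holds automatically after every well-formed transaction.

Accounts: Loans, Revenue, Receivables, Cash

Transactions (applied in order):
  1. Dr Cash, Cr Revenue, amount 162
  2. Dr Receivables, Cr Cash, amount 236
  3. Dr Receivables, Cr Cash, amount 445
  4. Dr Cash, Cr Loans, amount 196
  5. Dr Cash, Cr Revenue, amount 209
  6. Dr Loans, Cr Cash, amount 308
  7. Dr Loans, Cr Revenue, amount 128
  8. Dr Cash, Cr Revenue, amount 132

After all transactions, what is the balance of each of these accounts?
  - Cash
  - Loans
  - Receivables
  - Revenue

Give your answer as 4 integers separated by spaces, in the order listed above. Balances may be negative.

Answer: -290 240 681 -631

Derivation:
After txn 1 (Dr Cash, Cr Revenue, amount 162): Cash=162 Revenue=-162
After txn 2 (Dr Receivables, Cr Cash, amount 236): Cash=-74 Receivables=236 Revenue=-162
After txn 3 (Dr Receivables, Cr Cash, amount 445): Cash=-519 Receivables=681 Revenue=-162
After txn 4 (Dr Cash, Cr Loans, amount 196): Cash=-323 Loans=-196 Receivables=681 Revenue=-162
After txn 5 (Dr Cash, Cr Revenue, amount 209): Cash=-114 Loans=-196 Receivables=681 Revenue=-371
After txn 6 (Dr Loans, Cr Cash, amount 308): Cash=-422 Loans=112 Receivables=681 Revenue=-371
After txn 7 (Dr Loans, Cr Revenue, amount 128): Cash=-422 Loans=240 Receivables=681 Revenue=-499
After txn 8 (Dr Cash, Cr Revenue, amount 132): Cash=-290 Loans=240 Receivables=681 Revenue=-631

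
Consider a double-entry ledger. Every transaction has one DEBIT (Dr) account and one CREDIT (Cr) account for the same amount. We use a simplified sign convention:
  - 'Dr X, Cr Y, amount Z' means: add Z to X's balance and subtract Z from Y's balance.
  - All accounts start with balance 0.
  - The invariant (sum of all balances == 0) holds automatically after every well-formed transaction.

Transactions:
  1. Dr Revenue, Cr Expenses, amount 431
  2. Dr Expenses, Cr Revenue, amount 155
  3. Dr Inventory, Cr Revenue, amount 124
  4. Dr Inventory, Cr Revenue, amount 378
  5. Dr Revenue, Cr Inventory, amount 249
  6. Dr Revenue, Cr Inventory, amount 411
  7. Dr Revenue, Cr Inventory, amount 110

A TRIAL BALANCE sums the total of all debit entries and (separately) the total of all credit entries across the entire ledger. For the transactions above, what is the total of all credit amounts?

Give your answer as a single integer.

Answer: 1858

Derivation:
Txn 1: credit+=431
Txn 2: credit+=155
Txn 3: credit+=124
Txn 4: credit+=378
Txn 5: credit+=249
Txn 6: credit+=411
Txn 7: credit+=110
Total credits = 1858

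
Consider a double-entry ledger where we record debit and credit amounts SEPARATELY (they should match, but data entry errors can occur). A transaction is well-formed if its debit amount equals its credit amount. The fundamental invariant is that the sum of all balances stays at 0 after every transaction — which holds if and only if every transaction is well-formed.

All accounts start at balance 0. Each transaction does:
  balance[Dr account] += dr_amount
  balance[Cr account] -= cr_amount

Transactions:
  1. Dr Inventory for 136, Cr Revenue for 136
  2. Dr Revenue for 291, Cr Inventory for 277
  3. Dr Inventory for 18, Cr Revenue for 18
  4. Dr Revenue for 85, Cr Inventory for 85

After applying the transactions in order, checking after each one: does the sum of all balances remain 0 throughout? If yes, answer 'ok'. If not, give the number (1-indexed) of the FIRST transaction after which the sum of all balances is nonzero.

Answer: 2

Derivation:
After txn 1: dr=136 cr=136 sum_balances=0
After txn 2: dr=291 cr=277 sum_balances=14
After txn 3: dr=18 cr=18 sum_balances=14
After txn 4: dr=85 cr=85 sum_balances=14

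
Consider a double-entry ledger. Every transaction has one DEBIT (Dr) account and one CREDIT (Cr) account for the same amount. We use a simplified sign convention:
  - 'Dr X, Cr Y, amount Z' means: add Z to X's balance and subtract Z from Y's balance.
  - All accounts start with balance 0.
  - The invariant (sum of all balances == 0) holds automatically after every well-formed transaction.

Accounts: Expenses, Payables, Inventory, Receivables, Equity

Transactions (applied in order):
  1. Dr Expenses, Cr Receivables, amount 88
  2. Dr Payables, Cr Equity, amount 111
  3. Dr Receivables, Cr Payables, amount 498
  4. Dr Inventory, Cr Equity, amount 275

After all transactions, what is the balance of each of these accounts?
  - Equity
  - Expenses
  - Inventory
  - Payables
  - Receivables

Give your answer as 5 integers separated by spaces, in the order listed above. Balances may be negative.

After txn 1 (Dr Expenses, Cr Receivables, amount 88): Expenses=88 Receivables=-88
After txn 2 (Dr Payables, Cr Equity, amount 111): Equity=-111 Expenses=88 Payables=111 Receivables=-88
After txn 3 (Dr Receivables, Cr Payables, amount 498): Equity=-111 Expenses=88 Payables=-387 Receivables=410
After txn 4 (Dr Inventory, Cr Equity, amount 275): Equity=-386 Expenses=88 Inventory=275 Payables=-387 Receivables=410

Answer: -386 88 275 -387 410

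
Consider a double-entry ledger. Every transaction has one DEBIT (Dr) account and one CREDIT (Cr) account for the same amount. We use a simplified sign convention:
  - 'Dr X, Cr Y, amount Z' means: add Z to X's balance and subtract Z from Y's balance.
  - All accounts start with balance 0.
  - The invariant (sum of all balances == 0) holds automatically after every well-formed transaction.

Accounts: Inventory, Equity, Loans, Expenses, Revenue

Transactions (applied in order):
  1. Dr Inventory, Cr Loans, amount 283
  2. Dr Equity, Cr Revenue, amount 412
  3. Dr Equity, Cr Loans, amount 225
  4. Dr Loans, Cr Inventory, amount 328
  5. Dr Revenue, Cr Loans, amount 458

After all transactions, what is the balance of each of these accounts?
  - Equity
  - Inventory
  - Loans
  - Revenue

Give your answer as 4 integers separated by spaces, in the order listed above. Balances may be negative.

After txn 1 (Dr Inventory, Cr Loans, amount 283): Inventory=283 Loans=-283
After txn 2 (Dr Equity, Cr Revenue, amount 412): Equity=412 Inventory=283 Loans=-283 Revenue=-412
After txn 3 (Dr Equity, Cr Loans, amount 225): Equity=637 Inventory=283 Loans=-508 Revenue=-412
After txn 4 (Dr Loans, Cr Inventory, amount 328): Equity=637 Inventory=-45 Loans=-180 Revenue=-412
After txn 5 (Dr Revenue, Cr Loans, amount 458): Equity=637 Inventory=-45 Loans=-638 Revenue=46

Answer: 637 -45 -638 46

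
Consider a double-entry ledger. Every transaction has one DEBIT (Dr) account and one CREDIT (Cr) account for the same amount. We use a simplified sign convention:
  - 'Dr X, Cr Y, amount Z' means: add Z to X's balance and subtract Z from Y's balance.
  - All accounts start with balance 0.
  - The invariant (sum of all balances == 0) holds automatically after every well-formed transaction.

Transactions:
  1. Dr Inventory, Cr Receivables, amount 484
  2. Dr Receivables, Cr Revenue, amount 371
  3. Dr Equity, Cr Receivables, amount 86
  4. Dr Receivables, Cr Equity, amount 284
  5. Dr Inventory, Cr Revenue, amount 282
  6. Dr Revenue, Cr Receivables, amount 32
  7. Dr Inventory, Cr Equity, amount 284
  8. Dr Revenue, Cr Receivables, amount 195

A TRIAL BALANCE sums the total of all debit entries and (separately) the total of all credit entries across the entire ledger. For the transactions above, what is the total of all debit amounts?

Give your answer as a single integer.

Txn 1: debit+=484
Txn 2: debit+=371
Txn 3: debit+=86
Txn 4: debit+=284
Txn 5: debit+=282
Txn 6: debit+=32
Txn 7: debit+=284
Txn 8: debit+=195
Total debits = 2018

Answer: 2018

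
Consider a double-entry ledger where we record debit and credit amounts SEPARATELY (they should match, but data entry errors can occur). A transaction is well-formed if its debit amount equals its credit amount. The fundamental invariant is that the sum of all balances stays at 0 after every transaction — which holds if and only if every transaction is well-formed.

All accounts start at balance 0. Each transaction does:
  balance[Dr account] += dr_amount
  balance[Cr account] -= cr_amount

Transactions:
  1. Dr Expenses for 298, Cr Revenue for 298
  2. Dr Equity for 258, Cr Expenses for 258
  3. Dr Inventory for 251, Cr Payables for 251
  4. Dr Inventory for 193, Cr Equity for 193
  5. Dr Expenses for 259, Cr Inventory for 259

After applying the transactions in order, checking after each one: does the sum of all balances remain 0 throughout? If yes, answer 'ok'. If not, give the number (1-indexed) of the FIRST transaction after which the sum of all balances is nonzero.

Answer: ok

Derivation:
After txn 1: dr=298 cr=298 sum_balances=0
After txn 2: dr=258 cr=258 sum_balances=0
After txn 3: dr=251 cr=251 sum_balances=0
After txn 4: dr=193 cr=193 sum_balances=0
After txn 5: dr=259 cr=259 sum_balances=0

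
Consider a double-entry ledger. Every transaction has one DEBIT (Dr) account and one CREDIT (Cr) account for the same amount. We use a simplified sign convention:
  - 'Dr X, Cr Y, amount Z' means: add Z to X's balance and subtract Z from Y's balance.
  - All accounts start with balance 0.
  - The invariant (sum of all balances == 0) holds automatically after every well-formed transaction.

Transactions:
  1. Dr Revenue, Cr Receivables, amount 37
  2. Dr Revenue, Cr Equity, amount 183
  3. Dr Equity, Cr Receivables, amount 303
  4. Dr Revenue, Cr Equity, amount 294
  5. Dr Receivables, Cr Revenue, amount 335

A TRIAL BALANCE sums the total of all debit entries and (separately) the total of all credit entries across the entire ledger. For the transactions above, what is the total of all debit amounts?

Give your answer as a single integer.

Answer: 1152

Derivation:
Txn 1: debit+=37
Txn 2: debit+=183
Txn 3: debit+=303
Txn 4: debit+=294
Txn 5: debit+=335
Total debits = 1152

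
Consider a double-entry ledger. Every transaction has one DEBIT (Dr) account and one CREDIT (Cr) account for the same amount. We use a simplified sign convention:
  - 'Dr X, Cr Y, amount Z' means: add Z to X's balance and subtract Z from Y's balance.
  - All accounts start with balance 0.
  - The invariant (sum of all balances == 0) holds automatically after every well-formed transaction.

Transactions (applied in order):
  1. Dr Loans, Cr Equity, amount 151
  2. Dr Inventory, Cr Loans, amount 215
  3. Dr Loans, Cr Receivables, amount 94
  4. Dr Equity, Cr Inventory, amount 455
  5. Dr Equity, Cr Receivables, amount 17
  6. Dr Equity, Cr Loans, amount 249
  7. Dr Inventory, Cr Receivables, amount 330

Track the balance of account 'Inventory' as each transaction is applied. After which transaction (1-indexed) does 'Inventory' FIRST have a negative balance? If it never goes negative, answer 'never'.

After txn 1: Inventory=0
After txn 2: Inventory=215
After txn 3: Inventory=215
After txn 4: Inventory=-240

Answer: 4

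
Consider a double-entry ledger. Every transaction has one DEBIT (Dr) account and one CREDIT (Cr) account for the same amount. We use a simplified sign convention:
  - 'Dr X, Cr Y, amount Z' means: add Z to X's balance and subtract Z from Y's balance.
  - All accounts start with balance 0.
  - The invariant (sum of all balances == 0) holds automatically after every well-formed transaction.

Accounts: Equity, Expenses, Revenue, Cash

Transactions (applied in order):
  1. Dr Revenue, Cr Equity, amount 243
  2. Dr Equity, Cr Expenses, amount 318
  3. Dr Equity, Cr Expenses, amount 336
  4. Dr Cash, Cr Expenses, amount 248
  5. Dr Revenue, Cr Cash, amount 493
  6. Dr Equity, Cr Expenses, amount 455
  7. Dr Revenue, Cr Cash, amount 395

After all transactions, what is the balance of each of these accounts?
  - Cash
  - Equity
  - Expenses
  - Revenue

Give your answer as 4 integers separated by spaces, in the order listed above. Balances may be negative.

Answer: -640 866 -1357 1131

Derivation:
After txn 1 (Dr Revenue, Cr Equity, amount 243): Equity=-243 Revenue=243
After txn 2 (Dr Equity, Cr Expenses, amount 318): Equity=75 Expenses=-318 Revenue=243
After txn 3 (Dr Equity, Cr Expenses, amount 336): Equity=411 Expenses=-654 Revenue=243
After txn 4 (Dr Cash, Cr Expenses, amount 248): Cash=248 Equity=411 Expenses=-902 Revenue=243
After txn 5 (Dr Revenue, Cr Cash, amount 493): Cash=-245 Equity=411 Expenses=-902 Revenue=736
After txn 6 (Dr Equity, Cr Expenses, amount 455): Cash=-245 Equity=866 Expenses=-1357 Revenue=736
After txn 7 (Dr Revenue, Cr Cash, amount 395): Cash=-640 Equity=866 Expenses=-1357 Revenue=1131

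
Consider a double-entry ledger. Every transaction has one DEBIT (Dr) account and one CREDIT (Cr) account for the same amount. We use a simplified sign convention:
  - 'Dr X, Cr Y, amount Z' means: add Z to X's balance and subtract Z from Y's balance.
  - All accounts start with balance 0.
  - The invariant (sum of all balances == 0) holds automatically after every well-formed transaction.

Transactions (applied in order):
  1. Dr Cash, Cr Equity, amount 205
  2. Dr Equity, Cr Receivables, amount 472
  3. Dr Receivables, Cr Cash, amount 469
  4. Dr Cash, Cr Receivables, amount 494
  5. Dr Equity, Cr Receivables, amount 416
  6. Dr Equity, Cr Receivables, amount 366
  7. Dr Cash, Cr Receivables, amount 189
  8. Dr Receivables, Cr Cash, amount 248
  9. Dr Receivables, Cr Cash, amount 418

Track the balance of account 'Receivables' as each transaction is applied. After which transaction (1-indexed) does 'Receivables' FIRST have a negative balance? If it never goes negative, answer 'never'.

Answer: 2

Derivation:
After txn 1: Receivables=0
After txn 2: Receivables=-472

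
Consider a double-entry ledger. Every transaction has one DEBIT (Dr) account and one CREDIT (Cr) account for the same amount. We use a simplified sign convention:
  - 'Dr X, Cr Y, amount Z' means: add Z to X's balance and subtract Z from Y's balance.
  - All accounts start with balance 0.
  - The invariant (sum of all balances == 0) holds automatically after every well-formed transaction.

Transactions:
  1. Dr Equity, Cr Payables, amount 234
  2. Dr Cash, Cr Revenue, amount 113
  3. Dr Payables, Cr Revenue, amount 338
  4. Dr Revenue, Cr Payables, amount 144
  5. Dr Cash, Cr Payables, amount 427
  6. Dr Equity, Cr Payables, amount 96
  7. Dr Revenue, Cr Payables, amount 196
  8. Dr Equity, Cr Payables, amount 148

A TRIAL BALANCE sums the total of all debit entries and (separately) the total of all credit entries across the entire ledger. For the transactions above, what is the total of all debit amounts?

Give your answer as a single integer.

Txn 1: debit+=234
Txn 2: debit+=113
Txn 3: debit+=338
Txn 4: debit+=144
Txn 5: debit+=427
Txn 6: debit+=96
Txn 7: debit+=196
Txn 8: debit+=148
Total debits = 1696

Answer: 1696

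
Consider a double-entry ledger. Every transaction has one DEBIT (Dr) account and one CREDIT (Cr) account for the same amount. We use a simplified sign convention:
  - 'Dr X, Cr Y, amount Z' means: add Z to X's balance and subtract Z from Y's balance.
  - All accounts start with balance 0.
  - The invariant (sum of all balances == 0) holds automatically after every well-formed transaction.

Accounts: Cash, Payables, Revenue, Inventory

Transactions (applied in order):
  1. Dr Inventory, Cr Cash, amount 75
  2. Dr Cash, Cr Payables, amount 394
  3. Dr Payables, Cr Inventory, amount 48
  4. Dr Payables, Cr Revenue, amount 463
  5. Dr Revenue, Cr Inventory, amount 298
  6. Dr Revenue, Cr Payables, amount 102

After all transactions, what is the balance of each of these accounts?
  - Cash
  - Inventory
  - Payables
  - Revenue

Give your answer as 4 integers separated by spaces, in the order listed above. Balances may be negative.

After txn 1 (Dr Inventory, Cr Cash, amount 75): Cash=-75 Inventory=75
After txn 2 (Dr Cash, Cr Payables, amount 394): Cash=319 Inventory=75 Payables=-394
After txn 3 (Dr Payables, Cr Inventory, amount 48): Cash=319 Inventory=27 Payables=-346
After txn 4 (Dr Payables, Cr Revenue, amount 463): Cash=319 Inventory=27 Payables=117 Revenue=-463
After txn 5 (Dr Revenue, Cr Inventory, amount 298): Cash=319 Inventory=-271 Payables=117 Revenue=-165
After txn 6 (Dr Revenue, Cr Payables, amount 102): Cash=319 Inventory=-271 Payables=15 Revenue=-63

Answer: 319 -271 15 -63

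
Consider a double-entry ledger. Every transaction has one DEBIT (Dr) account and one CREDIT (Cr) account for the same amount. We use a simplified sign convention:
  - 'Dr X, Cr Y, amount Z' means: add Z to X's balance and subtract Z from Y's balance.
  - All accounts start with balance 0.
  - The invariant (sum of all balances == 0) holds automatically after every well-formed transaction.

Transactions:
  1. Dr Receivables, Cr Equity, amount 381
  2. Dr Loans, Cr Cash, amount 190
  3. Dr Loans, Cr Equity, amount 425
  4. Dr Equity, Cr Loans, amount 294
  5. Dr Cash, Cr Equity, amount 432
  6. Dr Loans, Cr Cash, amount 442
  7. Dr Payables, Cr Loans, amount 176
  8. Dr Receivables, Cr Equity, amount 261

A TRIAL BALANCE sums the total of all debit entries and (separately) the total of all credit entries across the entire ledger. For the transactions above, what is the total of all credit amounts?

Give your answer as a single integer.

Txn 1: credit+=381
Txn 2: credit+=190
Txn 3: credit+=425
Txn 4: credit+=294
Txn 5: credit+=432
Txn 6: credit+=442
Txn 7: credit+=176
Txn 8: credit+=261
Total credits = 2601

Answer: 2601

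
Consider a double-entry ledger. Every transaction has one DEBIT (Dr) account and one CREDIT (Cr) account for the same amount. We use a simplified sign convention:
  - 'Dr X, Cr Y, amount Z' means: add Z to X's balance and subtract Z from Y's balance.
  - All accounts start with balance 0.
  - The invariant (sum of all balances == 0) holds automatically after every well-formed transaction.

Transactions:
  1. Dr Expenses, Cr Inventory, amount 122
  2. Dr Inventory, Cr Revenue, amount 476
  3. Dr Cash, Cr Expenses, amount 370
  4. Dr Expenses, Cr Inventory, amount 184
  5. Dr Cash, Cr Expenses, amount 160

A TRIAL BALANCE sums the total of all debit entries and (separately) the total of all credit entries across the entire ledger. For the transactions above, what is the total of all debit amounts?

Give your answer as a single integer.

Answer: 1312

Derivation:
Txn 1: debit+=122
Txn 2: debit+=476
Txn 3: debit+=370
Txn 4: debit+=184
Txn 5: debit+=160
Total debits = 1312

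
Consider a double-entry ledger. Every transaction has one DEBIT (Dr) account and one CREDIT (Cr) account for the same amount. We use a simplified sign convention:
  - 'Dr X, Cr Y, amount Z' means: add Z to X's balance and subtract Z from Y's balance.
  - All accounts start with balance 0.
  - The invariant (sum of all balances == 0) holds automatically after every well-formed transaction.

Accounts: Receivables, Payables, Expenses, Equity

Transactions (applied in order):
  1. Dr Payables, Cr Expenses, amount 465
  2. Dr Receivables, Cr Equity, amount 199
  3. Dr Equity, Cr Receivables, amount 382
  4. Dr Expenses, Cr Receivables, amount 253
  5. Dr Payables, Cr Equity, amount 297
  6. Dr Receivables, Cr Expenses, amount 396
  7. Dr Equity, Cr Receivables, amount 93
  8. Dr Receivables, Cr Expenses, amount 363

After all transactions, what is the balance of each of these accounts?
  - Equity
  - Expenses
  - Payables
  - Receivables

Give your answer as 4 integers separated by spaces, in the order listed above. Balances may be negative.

Answer: -21 -971 762 230

Derivation:
After txn 1 (Dr Payables, Cr Expenses, amount 465): Expenses=-465 Payables=465
After txn 2 (Dr Receivables, Cr Equity, amount 199): Equity=-199 Expenses=-465 Payables=465 Receivables=199
After txn 3 (Dr Equity, Cr Receivables, amount 382): Equity=183 Expenses=-465 Payables=465 Receivables=-183
After txn 4 (Dr Expenses, Cr Receivables, amount 253): Equity=183 Expenses=-212 Payables=465 Receivables=-436
After txn 5 (Dr Payables, Cr Equity, amount 297): Equity=-114 Expenses=-212 Payables=762 Receivables=-436
After txn 6 (Dr Receivables, Cr Expenses, amount 396): Equity=-114 Expenses=-608 Payables=762 Receivables=-40
After txn 7 (Dr Equity, Cr Receivables, amount 93): Equity=-21 Expenses=-608 Payables=762 Receivables=-133
After txn 8 (Dr Receivables, Cr Expenses, amount 363): Equity=-21 Expenses=-971 Payables=762 Receivables=230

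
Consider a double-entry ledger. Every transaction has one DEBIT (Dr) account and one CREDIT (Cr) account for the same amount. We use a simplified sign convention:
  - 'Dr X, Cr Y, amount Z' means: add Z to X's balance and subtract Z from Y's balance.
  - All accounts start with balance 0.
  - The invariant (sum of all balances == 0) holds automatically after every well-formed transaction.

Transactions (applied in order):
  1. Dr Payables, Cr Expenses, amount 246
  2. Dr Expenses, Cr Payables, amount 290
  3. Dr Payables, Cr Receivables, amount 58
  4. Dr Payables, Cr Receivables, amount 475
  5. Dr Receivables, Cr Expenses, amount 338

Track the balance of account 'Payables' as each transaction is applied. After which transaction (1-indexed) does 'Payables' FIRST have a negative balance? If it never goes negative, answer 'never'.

After txn 1: Payables=246
After txn 2: Payables=-44

Answer: 2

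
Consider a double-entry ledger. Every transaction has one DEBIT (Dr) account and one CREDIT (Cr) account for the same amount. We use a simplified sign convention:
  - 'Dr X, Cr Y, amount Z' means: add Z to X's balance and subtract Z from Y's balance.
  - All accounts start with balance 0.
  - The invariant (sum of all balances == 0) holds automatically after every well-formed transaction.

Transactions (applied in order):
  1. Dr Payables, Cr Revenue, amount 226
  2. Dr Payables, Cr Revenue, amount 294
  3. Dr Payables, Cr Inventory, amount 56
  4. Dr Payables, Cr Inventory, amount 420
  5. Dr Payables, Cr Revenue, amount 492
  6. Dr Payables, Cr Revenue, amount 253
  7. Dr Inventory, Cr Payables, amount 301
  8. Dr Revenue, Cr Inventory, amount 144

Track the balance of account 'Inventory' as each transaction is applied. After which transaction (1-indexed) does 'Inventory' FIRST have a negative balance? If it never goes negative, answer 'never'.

Answer: 3

Derivation:
After txn 1: Inventory=0
After txn 2: Inventory=0
After txn 3: Inventory=-56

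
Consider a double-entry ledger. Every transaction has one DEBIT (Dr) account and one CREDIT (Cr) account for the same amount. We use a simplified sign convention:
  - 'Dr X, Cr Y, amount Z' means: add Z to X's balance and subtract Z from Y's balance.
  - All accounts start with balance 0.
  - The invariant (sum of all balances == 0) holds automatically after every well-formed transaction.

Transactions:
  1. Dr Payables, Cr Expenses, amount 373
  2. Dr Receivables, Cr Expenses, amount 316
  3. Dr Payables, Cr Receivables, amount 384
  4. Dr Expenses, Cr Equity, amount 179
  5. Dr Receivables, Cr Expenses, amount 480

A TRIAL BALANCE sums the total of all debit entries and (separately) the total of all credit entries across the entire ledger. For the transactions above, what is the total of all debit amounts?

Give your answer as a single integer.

Answer: 1732

Derivation:
Txn 1: debit+=373
Txn 2: debit+=316
Txn 3: debit+=384
Txn 4: debit+=179
Txn 5: debit+=480
Total debits = 1732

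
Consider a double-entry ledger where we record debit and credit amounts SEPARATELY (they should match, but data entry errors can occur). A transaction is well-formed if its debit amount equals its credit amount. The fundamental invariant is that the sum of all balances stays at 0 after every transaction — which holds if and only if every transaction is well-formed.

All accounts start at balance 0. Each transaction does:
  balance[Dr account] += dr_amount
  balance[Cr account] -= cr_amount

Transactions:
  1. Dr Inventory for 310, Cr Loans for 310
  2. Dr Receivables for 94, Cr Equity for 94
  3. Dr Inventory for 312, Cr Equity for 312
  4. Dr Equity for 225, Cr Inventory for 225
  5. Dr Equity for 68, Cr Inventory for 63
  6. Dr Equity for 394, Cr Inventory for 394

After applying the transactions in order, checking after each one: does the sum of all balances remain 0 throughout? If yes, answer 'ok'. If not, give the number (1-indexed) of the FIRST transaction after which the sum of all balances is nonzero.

After txn 1: dr=310 cr=310 sum_balances=0
After txn 2: dr=94 cr=94 sum_balances=0
After txn 3: dr=312 cr=312 sum_balances=0
After txn 4: dr=225 cr=225 sum_balances=0
After txn 5: dr=68 cr=63 sum_balances=5
After txn 6: dr=394 cr=394 sum_balances=5

Answer: 5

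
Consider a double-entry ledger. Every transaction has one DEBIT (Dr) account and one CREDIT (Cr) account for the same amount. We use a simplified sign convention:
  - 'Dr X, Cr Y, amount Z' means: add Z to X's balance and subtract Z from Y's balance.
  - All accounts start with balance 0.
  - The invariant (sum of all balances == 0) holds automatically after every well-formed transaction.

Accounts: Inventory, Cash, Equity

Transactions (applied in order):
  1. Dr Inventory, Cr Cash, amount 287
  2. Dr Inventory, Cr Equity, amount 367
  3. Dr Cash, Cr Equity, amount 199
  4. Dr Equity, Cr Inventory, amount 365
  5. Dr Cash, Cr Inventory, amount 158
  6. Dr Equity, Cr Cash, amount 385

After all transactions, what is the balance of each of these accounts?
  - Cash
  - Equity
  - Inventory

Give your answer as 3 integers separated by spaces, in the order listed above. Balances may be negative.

After txn 1 (Dr Inventory, Cr Cash, amount 287): Cash=-287 Inventory=287
After txn 2 (Dr Inventory, Cr Equity, amount 367): Cash=-287 Equity=-367 Inventory=654
After txn 3 (Dr Cash, Cr Equity, amount 199): Cash=-88 Equity=-566 Inventory=654
After txn 4 (Dr Equity, Cr Inventory, amount 365): Cash=-88 Equity=-201 Inventory=289
After txn 5 (Dr Cash, Cr Inventory, amount 158): Cash=70 Equity=-201 Inventory=131
After txn 6 (Dr Equity, Cr Cash, amount 385): Cash=-315 Equity=184 Inventory=131

Answer: -315 184 131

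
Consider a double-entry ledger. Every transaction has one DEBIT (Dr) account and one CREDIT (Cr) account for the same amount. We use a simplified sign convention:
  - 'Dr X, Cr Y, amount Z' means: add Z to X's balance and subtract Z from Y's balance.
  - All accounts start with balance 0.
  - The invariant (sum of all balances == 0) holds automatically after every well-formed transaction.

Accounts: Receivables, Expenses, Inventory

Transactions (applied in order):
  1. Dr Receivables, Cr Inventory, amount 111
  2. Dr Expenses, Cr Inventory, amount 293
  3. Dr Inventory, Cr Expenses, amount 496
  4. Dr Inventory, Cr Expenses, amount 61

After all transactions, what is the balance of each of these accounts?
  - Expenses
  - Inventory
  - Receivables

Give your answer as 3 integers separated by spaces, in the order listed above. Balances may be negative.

After txn 1 (Dr Receivables, Cr Inventory, amount 111): Inventory=-111 Receivables=111
After txn 2 (Dr Expenses, Cr Inventory, amount 293): Expenses=293 Inventory=-404 Receivables=111
After txn 3 (Dr Inventory, Cr Expenses, amount 496): Expenses=-203 Inventory=92 Receivables=111
After txn 4 (Dr Inventory, Cr Expenses, amount 61): Expenses=-264 Inventory=153 Receivables=111

Answer: -264 153 111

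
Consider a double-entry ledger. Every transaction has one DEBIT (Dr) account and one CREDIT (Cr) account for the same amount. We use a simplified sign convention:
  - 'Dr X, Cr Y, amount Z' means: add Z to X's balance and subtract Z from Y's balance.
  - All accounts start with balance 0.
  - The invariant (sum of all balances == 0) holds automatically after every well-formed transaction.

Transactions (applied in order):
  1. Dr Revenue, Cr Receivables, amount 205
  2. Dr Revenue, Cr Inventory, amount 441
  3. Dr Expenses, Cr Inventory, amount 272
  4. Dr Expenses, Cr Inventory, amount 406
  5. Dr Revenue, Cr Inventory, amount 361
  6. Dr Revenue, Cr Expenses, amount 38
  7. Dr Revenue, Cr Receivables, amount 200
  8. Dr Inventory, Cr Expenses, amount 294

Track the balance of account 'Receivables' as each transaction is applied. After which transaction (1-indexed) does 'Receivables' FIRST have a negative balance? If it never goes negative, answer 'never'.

After txn 1: Receivables=-205

Answer: 1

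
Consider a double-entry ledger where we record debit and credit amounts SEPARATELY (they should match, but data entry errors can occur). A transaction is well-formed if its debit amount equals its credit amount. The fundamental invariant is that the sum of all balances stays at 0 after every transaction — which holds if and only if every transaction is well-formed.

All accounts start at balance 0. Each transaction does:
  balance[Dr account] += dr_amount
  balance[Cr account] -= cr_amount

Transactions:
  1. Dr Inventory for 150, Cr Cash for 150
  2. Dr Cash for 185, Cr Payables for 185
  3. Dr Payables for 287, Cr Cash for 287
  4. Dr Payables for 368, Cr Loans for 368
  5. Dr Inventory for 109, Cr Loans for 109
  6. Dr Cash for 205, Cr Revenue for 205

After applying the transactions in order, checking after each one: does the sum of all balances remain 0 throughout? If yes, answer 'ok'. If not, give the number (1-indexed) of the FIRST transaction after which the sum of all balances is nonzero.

Answer: ok

Derivation:
After txn 1: dr=150 cr=150 sum_balances=0
After txn 2: dr=185 cr=185 sum_balances=0
After txn 3: dr=287 cr=287 sum_balances=0
After txn 4: dr=368 cr=368 sum_balances=0
After txn 5: dr=109 cr=109 sum_balances=0
After txn 6: dr=205 cr=205 sum_balances=0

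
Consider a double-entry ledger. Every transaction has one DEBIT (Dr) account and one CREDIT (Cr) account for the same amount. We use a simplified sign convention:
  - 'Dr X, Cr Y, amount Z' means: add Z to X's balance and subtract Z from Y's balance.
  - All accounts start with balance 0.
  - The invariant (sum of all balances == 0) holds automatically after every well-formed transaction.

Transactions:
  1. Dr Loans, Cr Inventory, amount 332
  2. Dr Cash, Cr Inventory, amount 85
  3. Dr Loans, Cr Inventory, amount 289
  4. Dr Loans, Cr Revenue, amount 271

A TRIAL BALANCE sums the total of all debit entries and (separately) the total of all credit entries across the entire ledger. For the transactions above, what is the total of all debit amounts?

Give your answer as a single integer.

Txn 1: debit+=332
Txn 2: debit+=85
Txn 3: debit+=289
Txn 4: debit+=271
Total debits = 977

Answer: 977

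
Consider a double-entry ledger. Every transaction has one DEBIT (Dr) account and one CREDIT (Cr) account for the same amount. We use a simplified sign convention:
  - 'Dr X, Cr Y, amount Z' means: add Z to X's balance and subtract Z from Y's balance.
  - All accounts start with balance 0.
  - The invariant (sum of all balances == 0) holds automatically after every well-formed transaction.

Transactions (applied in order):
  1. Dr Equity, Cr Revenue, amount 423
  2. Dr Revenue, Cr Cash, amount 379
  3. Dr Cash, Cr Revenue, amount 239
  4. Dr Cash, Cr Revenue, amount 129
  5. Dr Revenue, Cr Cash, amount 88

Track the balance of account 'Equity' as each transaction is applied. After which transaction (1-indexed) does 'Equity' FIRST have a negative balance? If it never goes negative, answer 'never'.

Answer: never

Derivation:
After txn 1: Equity=423
After txn 2: Equity=423
After txn 3: Equity=423
After txn 4: Equity=423
After txn 5: Equity=423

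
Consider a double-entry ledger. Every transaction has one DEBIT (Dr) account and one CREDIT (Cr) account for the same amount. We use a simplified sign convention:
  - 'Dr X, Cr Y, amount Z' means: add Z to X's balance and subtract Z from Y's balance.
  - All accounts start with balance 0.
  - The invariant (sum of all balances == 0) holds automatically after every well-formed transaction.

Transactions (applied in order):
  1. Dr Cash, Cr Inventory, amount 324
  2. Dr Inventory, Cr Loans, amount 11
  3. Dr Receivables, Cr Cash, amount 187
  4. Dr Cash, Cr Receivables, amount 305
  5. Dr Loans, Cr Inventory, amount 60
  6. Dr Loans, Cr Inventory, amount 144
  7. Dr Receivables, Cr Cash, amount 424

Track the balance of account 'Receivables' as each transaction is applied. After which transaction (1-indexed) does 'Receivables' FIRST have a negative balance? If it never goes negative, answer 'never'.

After txn 1: Receivables=0
After txn 2: Receivables=0
After txn 3: Receivables=187
After txn 4: Receivables=-118

Answer: 4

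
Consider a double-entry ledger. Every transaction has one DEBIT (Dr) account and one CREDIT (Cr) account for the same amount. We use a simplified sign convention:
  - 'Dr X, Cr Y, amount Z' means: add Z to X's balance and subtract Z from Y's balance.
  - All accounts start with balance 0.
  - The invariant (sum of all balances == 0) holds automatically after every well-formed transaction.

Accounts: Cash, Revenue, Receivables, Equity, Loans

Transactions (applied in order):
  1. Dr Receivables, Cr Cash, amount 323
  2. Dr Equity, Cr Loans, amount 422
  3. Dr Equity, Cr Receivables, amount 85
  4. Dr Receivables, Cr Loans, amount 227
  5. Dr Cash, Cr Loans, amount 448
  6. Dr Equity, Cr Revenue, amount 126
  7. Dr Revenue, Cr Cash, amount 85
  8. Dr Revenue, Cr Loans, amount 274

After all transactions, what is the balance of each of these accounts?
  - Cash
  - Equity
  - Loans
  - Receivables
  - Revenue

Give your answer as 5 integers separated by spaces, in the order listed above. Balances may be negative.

Answer: 40 633 -1371 465 233

Derivation:
After txn 1 (Dr Receivables, Cr Cash, amount 323): Cash=-323 Receivables=323
After txn 2 (Dr Equity, Cr Loans, amount 422): Cash=-323 Equity=422 Loans=-422 Receivables=323
After txn 3 (Dr Equity, Cr Receivables, amount 85): Cash=-323 Equity=507 Loans=-422 Receivables=238
After txn 4 (Dr Receivables, Cr Loans, amount 227): Cash=-323 Equity=507 Loans=-649 Receivables=465
After txn 5 (Dr Cash, Cr Loans, amount 448): Cash=125 Equity=507 Loans=-1097 Receivables=465
After txn 6 (Dr Equity, Cr Revenue, amount 126): Cash=125 Equity=633 Loans=-1097 Receivables=465 Revenue=-126
After txn 7 (Dr Revenue, Cr Cash, amount 85): Cash=40 Equity=633 Loans=-1097 Receivables=465 Revenue=-41
After txn 8 (Dr Revenue, Cr Loans, amount 274): Cash=40 Equity=633 Loans=-1371 Receivables=465 Revenue=233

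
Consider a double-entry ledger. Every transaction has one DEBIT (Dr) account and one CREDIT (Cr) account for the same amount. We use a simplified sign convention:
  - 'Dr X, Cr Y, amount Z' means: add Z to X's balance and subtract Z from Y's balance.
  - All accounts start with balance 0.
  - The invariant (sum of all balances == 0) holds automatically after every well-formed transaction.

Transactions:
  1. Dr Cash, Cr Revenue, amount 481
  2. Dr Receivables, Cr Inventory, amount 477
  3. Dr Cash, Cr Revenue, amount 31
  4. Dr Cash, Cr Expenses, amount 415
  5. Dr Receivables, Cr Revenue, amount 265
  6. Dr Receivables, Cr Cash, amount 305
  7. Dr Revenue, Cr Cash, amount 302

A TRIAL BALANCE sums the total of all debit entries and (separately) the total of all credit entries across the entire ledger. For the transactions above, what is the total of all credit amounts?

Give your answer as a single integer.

Txn 1: credit+=481
Txn 2: credit+=477
Txn 3: credit+=31
Txn 4: credit+=415
Txn 5: credit+=265
Txn 6: credit+=305
Txn 7: credit+=302
Total credits = 2276

Answer: 2276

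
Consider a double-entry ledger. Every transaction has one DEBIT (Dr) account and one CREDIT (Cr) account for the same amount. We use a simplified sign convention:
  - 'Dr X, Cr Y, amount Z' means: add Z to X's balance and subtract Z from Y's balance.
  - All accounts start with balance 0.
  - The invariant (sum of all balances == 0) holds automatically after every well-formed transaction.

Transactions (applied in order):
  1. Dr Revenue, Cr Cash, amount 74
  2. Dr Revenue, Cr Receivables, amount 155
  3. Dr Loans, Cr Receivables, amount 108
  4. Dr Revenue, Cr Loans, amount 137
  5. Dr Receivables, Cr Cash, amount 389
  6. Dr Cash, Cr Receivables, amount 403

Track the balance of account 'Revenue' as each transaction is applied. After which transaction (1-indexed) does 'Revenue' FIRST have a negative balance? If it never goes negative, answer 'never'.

Answer: never

Derivation:
After txn 1: Revenue=74
After txn 2: Revenue=229
After txn 3: Revenue=229
After txn 4: Revenue=366
After txn 5: Revenue=366
After txn 6: Revenue=366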